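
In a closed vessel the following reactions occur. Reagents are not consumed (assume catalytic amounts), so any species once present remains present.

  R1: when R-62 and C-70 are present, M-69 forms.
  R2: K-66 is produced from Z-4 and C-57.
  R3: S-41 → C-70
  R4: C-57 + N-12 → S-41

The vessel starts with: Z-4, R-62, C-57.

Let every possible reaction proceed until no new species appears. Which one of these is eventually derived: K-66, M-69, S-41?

Z-4 and C-57 present → K-66 forms (R2).
M-69 would need R-62 and C-70 (R1), but C-70 never forms. S-41 would need C-57 and N-12 (R4), but N-12 never forms.

K-66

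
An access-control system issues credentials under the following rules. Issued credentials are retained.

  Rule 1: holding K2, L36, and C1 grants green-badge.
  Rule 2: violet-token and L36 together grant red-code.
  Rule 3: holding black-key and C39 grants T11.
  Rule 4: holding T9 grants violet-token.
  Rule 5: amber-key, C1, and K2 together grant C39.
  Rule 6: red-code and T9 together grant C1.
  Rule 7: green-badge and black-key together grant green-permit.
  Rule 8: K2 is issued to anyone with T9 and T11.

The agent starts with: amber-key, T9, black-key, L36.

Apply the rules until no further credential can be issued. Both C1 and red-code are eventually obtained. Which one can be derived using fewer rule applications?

red-code

red-code: Holding T9 grants violet-token (Rule 4). Holding violet-token and L36 grants red-code (Rule 2). [2 rule applications]
C1: Holding T9 grants violet-token (Rule 4). Holding violet-token and L36 grants red-code (Rule 2). Holding red-code and T9 grants C1 (Rule 6). [3 rule applications]
red-code needs fewer.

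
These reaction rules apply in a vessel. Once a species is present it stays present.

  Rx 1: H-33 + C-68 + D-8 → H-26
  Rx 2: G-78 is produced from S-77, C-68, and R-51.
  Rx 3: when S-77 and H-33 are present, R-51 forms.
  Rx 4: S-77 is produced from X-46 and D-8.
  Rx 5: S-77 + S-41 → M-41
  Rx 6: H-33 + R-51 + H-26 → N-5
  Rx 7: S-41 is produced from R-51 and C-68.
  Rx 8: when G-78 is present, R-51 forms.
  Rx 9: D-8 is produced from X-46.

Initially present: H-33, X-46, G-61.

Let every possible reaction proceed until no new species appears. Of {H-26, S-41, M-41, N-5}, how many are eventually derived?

0

H-26 would need H-33, C-68, and D-8 (Rx 1), but C-68 never forms.
S-41 would need R-51 and C-68 (Rx 7), but C-68 never forms.
M-41 would need S-77 and S-41 (Rx 5), but S-41 never forms.
N-5 would need H-33, R-51, and H-26 (Rx 6), but H-26 never forms.
None of the 4 are reached.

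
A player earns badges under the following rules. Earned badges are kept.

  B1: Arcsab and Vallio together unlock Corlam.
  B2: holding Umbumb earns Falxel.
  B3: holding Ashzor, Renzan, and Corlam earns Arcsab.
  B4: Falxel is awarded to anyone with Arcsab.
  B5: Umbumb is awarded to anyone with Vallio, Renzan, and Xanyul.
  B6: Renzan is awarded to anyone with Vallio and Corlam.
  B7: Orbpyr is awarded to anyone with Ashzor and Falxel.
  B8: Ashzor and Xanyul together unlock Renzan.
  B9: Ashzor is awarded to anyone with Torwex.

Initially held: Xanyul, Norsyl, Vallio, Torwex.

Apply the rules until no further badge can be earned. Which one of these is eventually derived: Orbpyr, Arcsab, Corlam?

Orbpyr

With Torwex, Ashzor is earned (B9).
With Ashzor and Xanyul, Renzan is earned (B8).
With Vallio, Renzan, and Xanyul, Umbumb is earned (B5).
With Umbumb, Falxel is earned (B2).
With Ashzor and Falxel, Orbpyr is earned (B7).
Arcsab would need Ashzor, Renzan, and Corlam (B3), but Corlam is never earned. Corlam would need Arcsab and Vallio (B1), but Arcsab is never earned.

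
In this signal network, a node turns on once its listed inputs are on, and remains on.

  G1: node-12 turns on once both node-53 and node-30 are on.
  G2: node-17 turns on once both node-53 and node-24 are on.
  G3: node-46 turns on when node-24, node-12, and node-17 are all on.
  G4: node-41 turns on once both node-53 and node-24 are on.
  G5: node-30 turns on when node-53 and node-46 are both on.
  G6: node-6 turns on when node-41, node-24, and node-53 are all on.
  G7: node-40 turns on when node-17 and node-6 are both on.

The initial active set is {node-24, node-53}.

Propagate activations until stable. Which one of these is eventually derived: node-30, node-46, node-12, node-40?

node-53 and node-24 are on, so node-41 turns on (G4).
node-53 and node-24 are on, so node-17 turns on (G2).
G6: node-41, node-24, and node-53 on → node-6 on.
node-17 and node-6 are on, so node-40 turns on (G7).
node-12 would need node-53 and node-30 (G1), but node-30 never turns on. node-46 would need node-24, node-12, and node-17 (G3), but node-12 never turns on. node-30 would need node-53 and node-46 (G5), but node-46 never turns on.

node-40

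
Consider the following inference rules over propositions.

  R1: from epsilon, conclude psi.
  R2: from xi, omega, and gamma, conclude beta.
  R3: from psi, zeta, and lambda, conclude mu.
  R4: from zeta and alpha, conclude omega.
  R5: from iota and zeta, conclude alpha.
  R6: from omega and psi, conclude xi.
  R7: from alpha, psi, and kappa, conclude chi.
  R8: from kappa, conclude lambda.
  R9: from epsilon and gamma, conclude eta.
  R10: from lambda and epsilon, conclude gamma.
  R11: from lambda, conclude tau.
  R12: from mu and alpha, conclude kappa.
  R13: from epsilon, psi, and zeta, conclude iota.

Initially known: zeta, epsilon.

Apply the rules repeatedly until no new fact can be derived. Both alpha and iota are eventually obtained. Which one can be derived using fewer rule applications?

iota: epsilon holds, so psi follows (R1). From epsilon, psi, and zeta, R13 gives iota. [2 rule applications]
alpha: From epsilon, R1 gives psi. epsilon, psi, and zeta hold, so iota follows (R13). From iota and zeta, R5 gives alpha. [3 rule applications]
iota needs fewer.

iota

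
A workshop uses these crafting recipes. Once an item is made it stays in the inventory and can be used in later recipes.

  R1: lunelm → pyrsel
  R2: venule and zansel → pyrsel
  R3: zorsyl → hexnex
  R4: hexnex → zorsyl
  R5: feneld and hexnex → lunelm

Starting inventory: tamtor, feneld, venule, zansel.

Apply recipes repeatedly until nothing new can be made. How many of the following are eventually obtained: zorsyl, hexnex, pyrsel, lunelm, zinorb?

1

Using R2, venule and zansel make pyrsel.
zorsyl would need hexnex (R4), but hexnex is never obtained.
hexnex would need zorsyl (R3), but zorsyl is never obtained.
pyrsel: reached.
lunelm would need feneld and hexnex (R5), but hexnex is never obtained.
No rule produces zinorb, and it is not given.
Reached: pyrsel — 1 of the 5.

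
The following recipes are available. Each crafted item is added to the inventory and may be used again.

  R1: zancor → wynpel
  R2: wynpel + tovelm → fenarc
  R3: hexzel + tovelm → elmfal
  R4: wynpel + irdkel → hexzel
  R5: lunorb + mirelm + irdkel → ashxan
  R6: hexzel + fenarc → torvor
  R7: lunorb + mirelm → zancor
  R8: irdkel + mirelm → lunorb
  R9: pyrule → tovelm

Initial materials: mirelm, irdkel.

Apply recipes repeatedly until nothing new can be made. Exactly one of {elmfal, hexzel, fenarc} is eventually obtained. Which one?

Using R8, irdkel and mirelm make lunorb.
lunorb + mirelm → zancor (R7).
Using R1, zancor makes wynpel.
wynpel + irdkel → hexzel (R4).
elmfal would need hexzel and tovelm (R3), but tovelm is never obtained. fenarc would need wynpel and tovelm (R2), but tovelm is never obtained.

hexzel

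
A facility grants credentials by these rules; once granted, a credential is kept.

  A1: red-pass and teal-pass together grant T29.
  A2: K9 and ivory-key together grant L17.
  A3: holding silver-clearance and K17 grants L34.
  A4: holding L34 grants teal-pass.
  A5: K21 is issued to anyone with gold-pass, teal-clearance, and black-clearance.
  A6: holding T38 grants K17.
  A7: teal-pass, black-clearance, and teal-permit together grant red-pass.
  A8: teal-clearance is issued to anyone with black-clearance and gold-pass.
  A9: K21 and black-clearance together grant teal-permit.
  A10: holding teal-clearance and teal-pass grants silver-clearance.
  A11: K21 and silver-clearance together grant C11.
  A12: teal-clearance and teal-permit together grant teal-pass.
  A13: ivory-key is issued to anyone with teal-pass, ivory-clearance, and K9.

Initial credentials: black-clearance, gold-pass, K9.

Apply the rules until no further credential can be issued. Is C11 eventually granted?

Holding black-clearance and gold-pass grants teal-clearance (A8).
Holding gold-pass, teal-clearance, and black-clearance grants K21 (A5).
Holding K21 and black-clearance grants teal-permit (A9).
Holding teal-clearance and teal-permit grants teal-pass (A12).
Holding teal-clearance and teal-pass grants silver-clearance (A10).
Holding K21 and silver-clearance grants C11 (A11).

Yes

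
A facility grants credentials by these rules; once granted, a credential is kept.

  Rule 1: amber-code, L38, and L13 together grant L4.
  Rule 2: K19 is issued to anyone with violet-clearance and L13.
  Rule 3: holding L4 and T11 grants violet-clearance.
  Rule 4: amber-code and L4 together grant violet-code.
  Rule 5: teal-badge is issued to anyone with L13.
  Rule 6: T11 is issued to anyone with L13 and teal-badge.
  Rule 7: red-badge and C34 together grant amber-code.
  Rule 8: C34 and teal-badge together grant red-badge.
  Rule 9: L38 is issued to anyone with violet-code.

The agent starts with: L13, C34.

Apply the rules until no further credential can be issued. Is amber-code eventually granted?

Holding L13 grants teal-badge (Rule 5).
Holding C34 and teal-badge grants red-badge (Rule 8).
Holding red-badge and C34 grants amber-code (Rule 7).

Yes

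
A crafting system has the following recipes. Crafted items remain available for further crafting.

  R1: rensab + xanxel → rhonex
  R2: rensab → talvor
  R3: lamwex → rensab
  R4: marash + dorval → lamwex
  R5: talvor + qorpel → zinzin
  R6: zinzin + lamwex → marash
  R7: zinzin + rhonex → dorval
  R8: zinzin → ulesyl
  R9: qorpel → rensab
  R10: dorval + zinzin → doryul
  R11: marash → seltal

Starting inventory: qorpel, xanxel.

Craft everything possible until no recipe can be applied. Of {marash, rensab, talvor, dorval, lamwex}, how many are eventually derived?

3

qorpel → rensab (R9).
Using R2, rensab makes talvor.
Using R1, rensab and xanxel make rhonex.
talvor + qorpel → zinzin (R5).
Using R7, zinzin and rhonex make dorval.
marash would need zinzin and lamwex (R6), but lamwex is never obtained.
rensab: reached.
talvor: reached.
dorval: reached.
lamwex would need marash and dorval (R4), but marash is never obtained.
Reached: rensab, talvor, and dorval — 3 of the 5.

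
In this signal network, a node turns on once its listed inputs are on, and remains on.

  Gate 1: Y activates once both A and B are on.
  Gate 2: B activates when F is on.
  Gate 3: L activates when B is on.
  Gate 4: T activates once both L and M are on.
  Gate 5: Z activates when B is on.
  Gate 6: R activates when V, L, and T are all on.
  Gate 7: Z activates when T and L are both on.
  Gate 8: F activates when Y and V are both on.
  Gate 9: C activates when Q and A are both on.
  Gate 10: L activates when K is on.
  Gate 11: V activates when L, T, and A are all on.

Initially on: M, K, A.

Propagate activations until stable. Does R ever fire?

K is on, so L activates (Gate 10).
Gate 4: L and M on → T on.
L, T, and A are on, so V activates (Gate 11).
V, L, and T are on, so R activates (Gate 6).

Yes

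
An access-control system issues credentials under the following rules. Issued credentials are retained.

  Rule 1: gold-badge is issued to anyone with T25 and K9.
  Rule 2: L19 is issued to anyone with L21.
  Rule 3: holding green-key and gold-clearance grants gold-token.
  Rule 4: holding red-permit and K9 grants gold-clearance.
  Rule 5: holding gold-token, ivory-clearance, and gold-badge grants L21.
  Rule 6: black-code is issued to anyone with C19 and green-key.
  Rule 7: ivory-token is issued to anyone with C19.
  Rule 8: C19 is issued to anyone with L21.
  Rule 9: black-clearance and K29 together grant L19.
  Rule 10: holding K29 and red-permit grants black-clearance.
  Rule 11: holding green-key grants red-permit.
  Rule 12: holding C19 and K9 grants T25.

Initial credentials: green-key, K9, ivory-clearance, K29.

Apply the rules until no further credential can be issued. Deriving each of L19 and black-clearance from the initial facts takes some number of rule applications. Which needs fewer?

black-clearance

black-clearance: Holding green-key grants red-permit (Rule 11). Holding K29 and red-permit grants black-clearance (Rule 10). [2 rule applications]
L19: Holding green-key grants red-permit (Rule 11). Holding K29 and red-permit grants black-clearance (Rule 10). Holding black-clearance and K29 grants L19 (Rule 9). [3 rule applications]
black-clearance needs fewer.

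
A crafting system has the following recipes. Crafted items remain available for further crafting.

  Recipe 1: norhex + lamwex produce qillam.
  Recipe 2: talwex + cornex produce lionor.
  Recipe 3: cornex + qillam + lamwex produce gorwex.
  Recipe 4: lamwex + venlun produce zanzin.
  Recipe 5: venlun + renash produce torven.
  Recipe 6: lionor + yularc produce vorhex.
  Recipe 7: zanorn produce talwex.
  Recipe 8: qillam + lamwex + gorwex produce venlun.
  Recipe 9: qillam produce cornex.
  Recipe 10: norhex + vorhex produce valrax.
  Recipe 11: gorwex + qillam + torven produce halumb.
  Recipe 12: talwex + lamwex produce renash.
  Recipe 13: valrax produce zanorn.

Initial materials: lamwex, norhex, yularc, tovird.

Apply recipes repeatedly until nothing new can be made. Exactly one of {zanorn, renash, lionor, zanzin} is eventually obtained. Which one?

Using Recipe 1, norhex and lamwex make qillam.
Using Recipe 9, qillam makes cornex.
cornex + qillam + lamwex → gorwex (Recipe 3).
qillam + lamwex + gorwex → venlun (Recipe 8).
lamwex + venlun → zanzin (Recipe 4).
zanorn would need valrax (Recipe 13), but valrax is never obtained. lionor would need talwex and cornex (Recipe 2), but talwex is never obtained. renash would need talwex and lamwex (Recipe 12), but talwex is never obtained.

zanzin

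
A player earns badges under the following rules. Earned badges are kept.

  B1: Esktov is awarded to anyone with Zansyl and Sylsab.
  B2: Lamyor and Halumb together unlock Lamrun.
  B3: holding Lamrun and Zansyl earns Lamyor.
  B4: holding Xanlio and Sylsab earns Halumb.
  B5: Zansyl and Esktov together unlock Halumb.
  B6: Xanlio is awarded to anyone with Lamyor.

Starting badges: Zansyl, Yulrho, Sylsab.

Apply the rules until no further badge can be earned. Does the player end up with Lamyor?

No

Lamyor would need Lamrun and Zansyl (B3), but Lamrun is never earned.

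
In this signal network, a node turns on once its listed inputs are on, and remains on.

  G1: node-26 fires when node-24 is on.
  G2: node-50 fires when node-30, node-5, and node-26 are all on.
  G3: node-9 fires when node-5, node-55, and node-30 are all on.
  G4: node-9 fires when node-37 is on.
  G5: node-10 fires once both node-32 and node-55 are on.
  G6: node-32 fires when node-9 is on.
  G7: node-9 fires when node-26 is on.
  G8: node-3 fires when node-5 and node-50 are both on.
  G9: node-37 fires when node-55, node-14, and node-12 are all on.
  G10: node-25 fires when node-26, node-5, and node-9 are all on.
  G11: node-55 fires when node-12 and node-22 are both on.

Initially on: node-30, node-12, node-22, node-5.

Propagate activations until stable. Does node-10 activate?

Yes

node-12 and node-22 are on, so node-55 fires (G11).
node-5, node-55, and node-30 are on, so node-9 fires (G3).
node-9 is on, so node-32 fires (G6).
G5: node-32 and node-55 on → node-10 on.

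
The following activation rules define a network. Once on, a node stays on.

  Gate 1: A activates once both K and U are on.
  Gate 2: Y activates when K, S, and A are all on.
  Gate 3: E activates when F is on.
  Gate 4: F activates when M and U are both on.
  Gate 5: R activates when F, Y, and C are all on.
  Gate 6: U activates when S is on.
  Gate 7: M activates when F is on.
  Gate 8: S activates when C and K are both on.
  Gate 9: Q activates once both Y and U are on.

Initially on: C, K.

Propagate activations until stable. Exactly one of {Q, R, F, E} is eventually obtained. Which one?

C and K are on, so S activates (Gate 8).
Gate 6: S on → U on.
Gate 1: K and U on → A on.
Gate 2: K, S, and A on → Y on.
Gate 9: Y and U on → Q on.
R would need F, Y, and C (Gate 5), but F never turns on. F would need M and U (Gate 4), but M never turns on. E would need F (Gate 3), but F never turns on.

Q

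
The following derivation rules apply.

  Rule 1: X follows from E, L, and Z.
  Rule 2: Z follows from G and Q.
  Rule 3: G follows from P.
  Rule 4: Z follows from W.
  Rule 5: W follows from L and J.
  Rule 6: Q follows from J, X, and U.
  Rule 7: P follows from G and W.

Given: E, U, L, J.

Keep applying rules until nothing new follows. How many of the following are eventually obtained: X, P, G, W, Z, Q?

4

From L and J, Rule 5 gives W.
From W, Rule 4 gives Z.
E, L, and Z hold, so X follows (Rule 1).
From J, X, and U, Rule 6 gives Q.
X: reached.
P would need G and W (Rule 7), but G is never established.
G would need P (Rule 3), but P is never established.
W: reached.
Z: reached.
Q: reached.
Reached: X, W, Z, and Q — 4 of the 6.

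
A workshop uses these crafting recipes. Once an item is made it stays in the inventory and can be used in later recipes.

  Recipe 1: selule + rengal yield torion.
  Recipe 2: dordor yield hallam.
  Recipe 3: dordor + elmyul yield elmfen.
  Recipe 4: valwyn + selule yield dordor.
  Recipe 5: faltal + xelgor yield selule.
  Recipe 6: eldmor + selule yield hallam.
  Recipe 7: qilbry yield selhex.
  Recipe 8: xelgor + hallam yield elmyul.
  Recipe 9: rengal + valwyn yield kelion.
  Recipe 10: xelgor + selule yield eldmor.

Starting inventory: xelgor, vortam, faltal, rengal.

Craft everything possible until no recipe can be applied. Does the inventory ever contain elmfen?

No

elmfen would need dordor and elmyul (Recipe 3), but dordor is never obtained.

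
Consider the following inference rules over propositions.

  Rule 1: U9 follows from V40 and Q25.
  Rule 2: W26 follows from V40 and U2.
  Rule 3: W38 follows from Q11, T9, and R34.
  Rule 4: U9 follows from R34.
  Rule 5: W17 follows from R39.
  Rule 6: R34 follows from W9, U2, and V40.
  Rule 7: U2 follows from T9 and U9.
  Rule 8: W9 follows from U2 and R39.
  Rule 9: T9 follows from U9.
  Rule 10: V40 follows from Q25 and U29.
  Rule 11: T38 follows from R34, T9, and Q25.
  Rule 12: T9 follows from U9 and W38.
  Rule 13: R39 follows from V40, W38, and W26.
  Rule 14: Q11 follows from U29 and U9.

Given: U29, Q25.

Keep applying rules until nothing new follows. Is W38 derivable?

W38 would need Q11, T9, and R34 (Rule 3), but R34 is never established.

No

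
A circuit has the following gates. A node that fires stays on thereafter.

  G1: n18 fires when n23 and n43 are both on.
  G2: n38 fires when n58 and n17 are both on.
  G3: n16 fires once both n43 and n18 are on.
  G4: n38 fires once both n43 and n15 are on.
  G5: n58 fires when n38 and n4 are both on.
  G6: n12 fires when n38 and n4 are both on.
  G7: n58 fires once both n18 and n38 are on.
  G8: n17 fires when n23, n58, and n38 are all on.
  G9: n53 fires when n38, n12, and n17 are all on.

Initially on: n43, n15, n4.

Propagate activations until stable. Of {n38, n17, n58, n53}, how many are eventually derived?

G4: n43 and n15 on → n38 on.
n38 and n4 are on, so n58 fires (G5).
n38: reached.
n17 would need n23, n58, and n38 (G8), but n23 never turns on.
n58: reached.
n53 would need n38, n12, and n17 (G9), but n17 never turns on.
Reached: n38 and n58 — 2 of the 4.

2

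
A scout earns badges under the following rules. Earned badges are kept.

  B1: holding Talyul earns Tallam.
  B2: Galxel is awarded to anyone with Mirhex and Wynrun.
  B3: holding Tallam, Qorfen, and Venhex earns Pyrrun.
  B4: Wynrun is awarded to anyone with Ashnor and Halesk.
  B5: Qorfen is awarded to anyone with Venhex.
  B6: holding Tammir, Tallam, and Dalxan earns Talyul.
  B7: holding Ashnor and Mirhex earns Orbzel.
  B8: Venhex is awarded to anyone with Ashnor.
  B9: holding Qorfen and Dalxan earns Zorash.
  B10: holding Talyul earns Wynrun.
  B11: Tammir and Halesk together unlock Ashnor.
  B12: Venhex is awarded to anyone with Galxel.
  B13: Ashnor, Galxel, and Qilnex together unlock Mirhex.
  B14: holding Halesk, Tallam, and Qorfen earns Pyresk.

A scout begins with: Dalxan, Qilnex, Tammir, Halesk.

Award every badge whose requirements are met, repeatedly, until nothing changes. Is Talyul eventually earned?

No

Talyul would need Tammir, Tallam, and Dalxan (B6), but Tallam is never earned.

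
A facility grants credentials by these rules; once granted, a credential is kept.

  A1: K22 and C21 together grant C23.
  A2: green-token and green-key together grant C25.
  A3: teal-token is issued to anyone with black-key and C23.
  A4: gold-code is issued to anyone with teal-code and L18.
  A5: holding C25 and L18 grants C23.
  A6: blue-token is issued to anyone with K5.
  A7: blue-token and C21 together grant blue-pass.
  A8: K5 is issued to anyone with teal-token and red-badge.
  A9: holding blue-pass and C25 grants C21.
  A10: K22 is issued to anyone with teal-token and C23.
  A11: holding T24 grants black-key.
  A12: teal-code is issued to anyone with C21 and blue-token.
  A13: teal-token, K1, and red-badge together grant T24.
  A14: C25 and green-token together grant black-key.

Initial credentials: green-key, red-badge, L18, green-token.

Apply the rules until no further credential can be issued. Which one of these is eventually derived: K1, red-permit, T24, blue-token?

blue-token

Holding green-token and green-key grants C25 (A2).
Holding C25 and green-token grants black-key (A14).
Holding C25 and L18 grants C23 (A5).
Holding black-key and C23 grants teal-token (A3).
Holding teal-token and red-badge grants K5 (A8).
Holding K5 grants blue-token (A6).
T24 would need teal-token, K1, and red-badge (A13), but K1 is never granted. No rule produces red-permit, and it is not given. No rule produces K1, and it is not given.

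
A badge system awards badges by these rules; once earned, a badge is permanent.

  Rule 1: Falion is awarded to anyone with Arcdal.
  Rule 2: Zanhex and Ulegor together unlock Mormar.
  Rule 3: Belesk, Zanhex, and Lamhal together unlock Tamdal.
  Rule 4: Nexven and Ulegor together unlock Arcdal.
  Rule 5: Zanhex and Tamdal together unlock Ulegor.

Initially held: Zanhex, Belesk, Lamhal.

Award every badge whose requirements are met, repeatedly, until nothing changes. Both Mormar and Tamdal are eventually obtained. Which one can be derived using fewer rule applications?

Tamdal: With Belesk, Zanhex, and Lamhal, Tamdal is earned (Rule 3). [1 rule application]
Mormar: With Belesk, Zanhex, and Lamhal, Tamdal is earned (Rule 3). With Zanhex and Tamdal, Ulegor is earned (Rule 5). With Zanhex and Ulegor, Mormar is earned (Rule 2). [3 rule applications]
Tamdal needs fewer.

Tamdal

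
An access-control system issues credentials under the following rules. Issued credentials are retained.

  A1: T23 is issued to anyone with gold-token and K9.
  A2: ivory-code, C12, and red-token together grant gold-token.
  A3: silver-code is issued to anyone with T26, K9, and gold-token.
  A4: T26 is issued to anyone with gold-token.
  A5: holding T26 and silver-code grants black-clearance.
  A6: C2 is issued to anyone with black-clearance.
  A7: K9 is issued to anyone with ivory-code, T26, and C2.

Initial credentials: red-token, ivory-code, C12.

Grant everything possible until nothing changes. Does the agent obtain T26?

Holding ivory-code, C12, and red-token grants gold-token (A2).
Holding gold-token grants T26 (A4).

Yes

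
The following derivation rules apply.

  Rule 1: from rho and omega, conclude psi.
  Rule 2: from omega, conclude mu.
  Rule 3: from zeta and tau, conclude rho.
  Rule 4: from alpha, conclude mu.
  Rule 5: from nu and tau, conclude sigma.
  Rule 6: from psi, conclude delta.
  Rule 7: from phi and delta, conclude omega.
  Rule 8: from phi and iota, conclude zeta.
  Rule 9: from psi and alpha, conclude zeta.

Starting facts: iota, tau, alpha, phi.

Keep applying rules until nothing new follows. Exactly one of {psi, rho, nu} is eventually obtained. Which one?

rho

From phi and iota, Rule 8 gives zeta.
From zeta and tau, Rule 3 gives rho.
psi would need rho and omega (Rule 1), but omega is never established. No rule produces nu, and it is not given.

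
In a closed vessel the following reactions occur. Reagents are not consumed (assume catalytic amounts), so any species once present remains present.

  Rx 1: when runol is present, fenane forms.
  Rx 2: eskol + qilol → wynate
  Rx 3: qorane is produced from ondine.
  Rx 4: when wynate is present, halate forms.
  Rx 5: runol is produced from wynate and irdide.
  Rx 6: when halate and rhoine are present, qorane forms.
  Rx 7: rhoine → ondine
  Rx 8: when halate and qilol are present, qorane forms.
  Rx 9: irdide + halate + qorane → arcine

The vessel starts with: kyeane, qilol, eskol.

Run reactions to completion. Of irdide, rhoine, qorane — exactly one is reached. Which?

qorane

eskol and qilol present → wynate forms (Rx 2).
wynate present → halate forms (Rx 4).
halate and qilol present → qorane forms (Rx 8).
No rule produces rhoine, and it is not given. No rule produces irdide, and it is not given.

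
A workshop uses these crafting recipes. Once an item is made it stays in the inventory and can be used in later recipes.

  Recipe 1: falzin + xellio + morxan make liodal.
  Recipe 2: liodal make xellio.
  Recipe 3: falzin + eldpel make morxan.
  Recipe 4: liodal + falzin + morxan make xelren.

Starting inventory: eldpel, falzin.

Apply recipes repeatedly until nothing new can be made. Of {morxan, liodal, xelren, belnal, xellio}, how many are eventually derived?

1

Using Recipe 3, falzin and eldpel make morxan.
morxan: reached.
liodal would need falzin, xellio, and morxan (Recipe 1), but xellio is never obtained.
xelren would need liodal, falzin, and morxan (Recipe 4), but liodal is never obtained.
No rule produces belnal, and it is not given.
xellio would need liodal (Recipe 2), but liodal is never obtained.
Reached: morxan — 1 of the 5.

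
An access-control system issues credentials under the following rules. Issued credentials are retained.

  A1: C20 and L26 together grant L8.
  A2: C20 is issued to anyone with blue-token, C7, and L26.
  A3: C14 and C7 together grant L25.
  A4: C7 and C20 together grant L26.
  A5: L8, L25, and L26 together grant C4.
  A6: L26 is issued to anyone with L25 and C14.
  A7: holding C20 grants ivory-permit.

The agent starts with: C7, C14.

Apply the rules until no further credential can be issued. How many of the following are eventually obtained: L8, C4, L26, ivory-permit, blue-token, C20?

Holding C14 and C7 grants L25 (A3).
Holding L25 and C14 grants L26 (A6).
L8 would need C20 and L26 (A1), but C20 is never granted.
C4 would need L8, L25, and L26 (A5), but L8 is never granted.
L26: reached.
ivory-permit would need C20 (A7), but C20 is never granted.
No rule produces blue-token, and it is not given.
C20 would need blue-token, C7, and L26 (A2), but blue-token is never granted.
Reached: L26 — 1 of the 6.

1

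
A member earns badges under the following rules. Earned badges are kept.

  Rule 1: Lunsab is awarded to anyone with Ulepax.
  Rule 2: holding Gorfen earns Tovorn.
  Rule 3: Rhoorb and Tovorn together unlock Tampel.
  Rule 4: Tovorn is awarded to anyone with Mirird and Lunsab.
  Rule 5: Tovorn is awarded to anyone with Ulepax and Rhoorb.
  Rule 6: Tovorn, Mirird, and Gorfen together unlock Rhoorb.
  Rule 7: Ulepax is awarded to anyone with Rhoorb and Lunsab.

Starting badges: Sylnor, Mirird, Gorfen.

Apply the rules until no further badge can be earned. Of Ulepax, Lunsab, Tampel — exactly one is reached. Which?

With Gorfen, Tovorn is earned (Rule 2).
With Tovorn, Mirird, and Gorfen, Rhoorb is earned (Rule 6).
With Rhoorb and Tovorn, Tampel is earned (Rule 3).
Lunsab would need Ulepax (Rule 1), but Ulepax is never earned. Ulepax would need Rhoorb and Lunsab (Rule 7), but Lunsab is never earned.

Tampel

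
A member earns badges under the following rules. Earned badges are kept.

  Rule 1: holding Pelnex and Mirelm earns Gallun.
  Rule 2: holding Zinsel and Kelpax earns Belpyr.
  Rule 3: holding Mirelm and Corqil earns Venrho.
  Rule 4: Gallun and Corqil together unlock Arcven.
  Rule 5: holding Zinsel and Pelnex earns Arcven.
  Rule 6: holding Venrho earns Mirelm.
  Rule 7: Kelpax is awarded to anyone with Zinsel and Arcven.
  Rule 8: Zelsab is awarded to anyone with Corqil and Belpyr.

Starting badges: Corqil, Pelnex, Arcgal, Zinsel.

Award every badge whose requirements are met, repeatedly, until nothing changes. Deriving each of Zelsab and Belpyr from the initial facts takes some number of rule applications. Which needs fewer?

Belpyr: With Zinsel and Pelnex, Arcven is earned (Rule 5). With Zinsel and Arcven, Kelpax is earned (Rule 7). With Zinsel and Kelpax, Belpyr is earned (Rule 2). [3 rule applications]
Zelsab: With Zinsel and Pelnex, Arcven is earned (Rule 5). With Zinsel and Arcven, Kelpax is earned (Rule 7). With Zinsel and Kelpax, Belpyr is earned (Rule 2). With Corqil and Belpyr, Zelsab is earned (Rule 8). [4 rule applications]
Belpyr needs fewer.

Belpyr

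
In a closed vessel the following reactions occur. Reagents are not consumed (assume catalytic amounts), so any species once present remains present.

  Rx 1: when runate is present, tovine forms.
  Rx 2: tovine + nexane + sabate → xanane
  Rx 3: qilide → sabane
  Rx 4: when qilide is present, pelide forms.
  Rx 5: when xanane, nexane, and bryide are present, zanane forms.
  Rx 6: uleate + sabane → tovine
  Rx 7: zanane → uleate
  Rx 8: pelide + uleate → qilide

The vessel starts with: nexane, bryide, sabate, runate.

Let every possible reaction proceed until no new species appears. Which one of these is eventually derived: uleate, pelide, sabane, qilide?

uleate

runate present → tovine forms (Rx 1).
tovine, nexane, and sabate present → xanane forms (Rx 2).
xanane, nexane, and bryide present → zanane forms (Rx 5).
zanane present → uleate forms (Rx 7).
pelide would need qilide (Rx 4), but qilide never forms. qilide would need pelide and uleate (Rx 8), but pelide never forms. sabane would need qilide (Rx 3), but qilide never forms.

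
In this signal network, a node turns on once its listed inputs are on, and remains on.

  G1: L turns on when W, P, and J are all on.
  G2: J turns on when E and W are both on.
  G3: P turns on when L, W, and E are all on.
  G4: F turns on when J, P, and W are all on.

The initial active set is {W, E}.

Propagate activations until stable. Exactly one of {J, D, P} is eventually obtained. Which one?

G2: E and W on → J on.
P would need L, W, and E (G3), but L never turns on. No rule produces D, and it is not given.

J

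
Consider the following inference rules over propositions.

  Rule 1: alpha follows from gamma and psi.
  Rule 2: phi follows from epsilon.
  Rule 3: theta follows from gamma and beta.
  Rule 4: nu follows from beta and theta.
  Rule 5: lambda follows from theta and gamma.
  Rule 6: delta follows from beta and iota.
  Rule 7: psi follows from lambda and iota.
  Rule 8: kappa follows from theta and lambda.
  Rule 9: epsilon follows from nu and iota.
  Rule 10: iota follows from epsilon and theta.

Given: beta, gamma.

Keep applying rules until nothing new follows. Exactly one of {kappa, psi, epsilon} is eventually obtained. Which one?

kappa

From gamma and beta, Rule 3 gives theta.
theta and gamma hold, so lambda follows (Rule 5).
From theta and lambda, Rule 8 gives kappa.
psi would need lambda and iota (Rule 7), but iota is never established. epsilon would need nu and iota (Rule 9), but iota is never established.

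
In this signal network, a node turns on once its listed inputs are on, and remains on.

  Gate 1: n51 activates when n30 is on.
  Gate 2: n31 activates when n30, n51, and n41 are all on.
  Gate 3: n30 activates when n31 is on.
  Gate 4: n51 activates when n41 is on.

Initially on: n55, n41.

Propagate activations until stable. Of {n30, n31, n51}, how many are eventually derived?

1

n41 is on, so n51 activates (Gate 4).
n30 would need n31 (Gate 3), but n31 never turns on.
n31 would need n30, n51, and n41 (Gate 2), but n30 never turns on.
n51: reached.
Reached: n51 — 1 of the 3.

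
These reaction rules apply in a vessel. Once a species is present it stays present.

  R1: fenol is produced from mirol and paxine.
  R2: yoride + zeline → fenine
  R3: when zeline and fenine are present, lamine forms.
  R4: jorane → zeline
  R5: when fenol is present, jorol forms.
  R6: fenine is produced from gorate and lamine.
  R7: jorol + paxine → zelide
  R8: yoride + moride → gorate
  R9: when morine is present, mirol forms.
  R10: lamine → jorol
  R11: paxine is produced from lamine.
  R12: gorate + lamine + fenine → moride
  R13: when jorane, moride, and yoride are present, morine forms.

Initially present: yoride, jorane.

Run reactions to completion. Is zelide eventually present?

Yes

jorane present → zeline forms (R4).
yoride and zeline present → fenine forms (R2).
zeline and fenine present → lamine forms (R3).
lamine present → paxine forms (R11).
lamine present → jorol forms (R10).
jorol and paxine present → zelide forms (R7).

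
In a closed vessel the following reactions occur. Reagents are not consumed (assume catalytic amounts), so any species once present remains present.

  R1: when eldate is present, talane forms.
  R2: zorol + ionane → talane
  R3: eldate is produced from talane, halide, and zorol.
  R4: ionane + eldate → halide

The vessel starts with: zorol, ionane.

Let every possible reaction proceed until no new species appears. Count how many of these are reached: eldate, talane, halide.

zorol and ionane present → talane forms (R2).
eldate would need talane, halide, and zorol (R3), but halide never forms.
talane: reached.
halide would need ionane and eldate (R4), but eldate never forms.
Reached: talane — 1 of the 3.

1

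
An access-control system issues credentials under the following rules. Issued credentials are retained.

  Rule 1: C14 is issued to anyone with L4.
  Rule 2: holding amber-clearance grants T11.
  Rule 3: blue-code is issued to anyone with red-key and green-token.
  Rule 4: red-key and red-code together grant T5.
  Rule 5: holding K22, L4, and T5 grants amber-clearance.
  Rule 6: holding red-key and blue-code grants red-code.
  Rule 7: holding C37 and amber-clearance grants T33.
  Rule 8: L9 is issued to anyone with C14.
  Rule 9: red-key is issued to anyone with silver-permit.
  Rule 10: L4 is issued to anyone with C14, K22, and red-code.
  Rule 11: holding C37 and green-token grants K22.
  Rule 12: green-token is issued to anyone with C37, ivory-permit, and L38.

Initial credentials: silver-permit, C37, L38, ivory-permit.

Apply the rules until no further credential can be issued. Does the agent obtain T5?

Yes

Holding C37, ivory-permit, and L38 grants green-token (Rule 12).
Holding silver-permit grants red-key (Rule 9).
Holding red-key and green-token grants blue-code (Rule 3).
Holding red-key and blue-code grants red-code (Rule 6).
Holding red-key and red-code grants T5 (Rule 4).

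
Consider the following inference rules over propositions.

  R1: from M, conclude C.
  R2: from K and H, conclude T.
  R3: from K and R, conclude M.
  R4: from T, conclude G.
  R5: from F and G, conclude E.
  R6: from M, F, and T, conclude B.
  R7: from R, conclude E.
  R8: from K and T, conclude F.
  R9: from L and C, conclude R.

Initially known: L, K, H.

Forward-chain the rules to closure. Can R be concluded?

R would need L and C (R9), but C is never established.

No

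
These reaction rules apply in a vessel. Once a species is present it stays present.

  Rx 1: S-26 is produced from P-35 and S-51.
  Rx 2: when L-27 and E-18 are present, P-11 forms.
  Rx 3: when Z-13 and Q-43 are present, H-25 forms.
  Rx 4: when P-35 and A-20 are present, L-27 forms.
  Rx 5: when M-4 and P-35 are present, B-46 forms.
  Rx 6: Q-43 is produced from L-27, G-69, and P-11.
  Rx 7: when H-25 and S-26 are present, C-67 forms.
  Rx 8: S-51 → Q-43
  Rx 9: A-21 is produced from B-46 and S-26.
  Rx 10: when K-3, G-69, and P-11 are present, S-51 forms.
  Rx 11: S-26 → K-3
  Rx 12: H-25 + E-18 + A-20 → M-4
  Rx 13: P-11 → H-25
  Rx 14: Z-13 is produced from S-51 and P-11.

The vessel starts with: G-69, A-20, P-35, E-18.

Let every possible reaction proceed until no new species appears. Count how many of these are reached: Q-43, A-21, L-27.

2

P-35 and A-20 present → L-27 forms (Rx 4).
L-27 and E-18 present → P-11 forms (Rx 2).
L-27, G-69, and P-11 present → Q-43 forms (Rx 6).
Q-43: reached.
A-21 would need B-46 and S-26 (Rx 9), but S-26 never forms.
L-27: reached.
Reached: Q-43 and L-27 — 2 of the 3.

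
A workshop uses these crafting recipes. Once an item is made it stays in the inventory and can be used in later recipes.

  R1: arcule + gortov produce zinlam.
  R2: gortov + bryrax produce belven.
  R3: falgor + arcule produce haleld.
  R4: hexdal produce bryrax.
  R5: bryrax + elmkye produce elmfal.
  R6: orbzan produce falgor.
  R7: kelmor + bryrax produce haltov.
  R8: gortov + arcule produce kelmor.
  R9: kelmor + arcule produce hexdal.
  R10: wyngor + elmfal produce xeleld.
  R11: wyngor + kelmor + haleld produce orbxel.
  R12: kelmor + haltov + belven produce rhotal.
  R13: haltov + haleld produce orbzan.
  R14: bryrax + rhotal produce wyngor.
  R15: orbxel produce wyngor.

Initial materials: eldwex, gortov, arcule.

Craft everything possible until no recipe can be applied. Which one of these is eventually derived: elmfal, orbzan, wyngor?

Using R8, gortov and arcule make kelmor.
kelmor + arcule → hexdal (R9).
hexdal → bryrax (R4).
kelmor + bryrax → haltov (R7).
Using R2, gortov and bryrax make belven.
kelmor + haltov + belven → rhotal (R12).
Using R14, bryrax and rhotal make wyngor.
orbzan would need haltov and haleld (R13), but haleld is never obtained. elmfal would need bryrax and elmkye (R5), but elmkye is never obtained.

wyngor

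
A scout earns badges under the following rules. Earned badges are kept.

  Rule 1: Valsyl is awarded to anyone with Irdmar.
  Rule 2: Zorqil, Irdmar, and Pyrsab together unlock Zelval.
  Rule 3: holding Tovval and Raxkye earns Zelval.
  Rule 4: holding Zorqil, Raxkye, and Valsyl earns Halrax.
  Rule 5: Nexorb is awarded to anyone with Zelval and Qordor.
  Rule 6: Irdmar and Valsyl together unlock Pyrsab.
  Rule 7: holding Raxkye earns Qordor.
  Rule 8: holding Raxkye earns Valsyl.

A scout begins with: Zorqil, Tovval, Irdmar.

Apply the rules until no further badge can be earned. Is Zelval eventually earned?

Yes

With Irdmar, Valsyl is earned (Rule 1).
With Irdmar and Valsyl, Pyrsab is earned (Rule 6).
With Zorqil, Irdmar, and Pyrsab, Zelval is earned (Rule 2).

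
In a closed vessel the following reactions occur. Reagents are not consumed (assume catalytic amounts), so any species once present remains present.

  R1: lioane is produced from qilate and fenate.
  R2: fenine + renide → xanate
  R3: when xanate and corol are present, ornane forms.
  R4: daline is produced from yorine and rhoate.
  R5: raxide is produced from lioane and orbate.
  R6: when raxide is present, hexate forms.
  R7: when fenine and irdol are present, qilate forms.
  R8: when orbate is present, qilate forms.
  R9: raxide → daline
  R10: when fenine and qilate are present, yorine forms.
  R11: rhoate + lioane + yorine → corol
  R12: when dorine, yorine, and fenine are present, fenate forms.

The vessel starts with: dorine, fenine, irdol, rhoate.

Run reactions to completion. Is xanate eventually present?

No

xanate would need fenine and renide (R2), but renide never forms.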